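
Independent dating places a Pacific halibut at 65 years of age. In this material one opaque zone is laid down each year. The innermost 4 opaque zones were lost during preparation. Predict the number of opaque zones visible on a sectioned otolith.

One opaque zone per year gives 65 opaque zones over 65 years.
Less the 4 uncaptured opaque zones: 65 − 4 = 61.

61 opaque zones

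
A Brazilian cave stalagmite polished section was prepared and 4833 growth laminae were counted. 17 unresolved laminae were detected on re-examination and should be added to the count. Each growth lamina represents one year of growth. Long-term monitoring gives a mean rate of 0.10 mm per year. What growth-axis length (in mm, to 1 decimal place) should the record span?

485.0 mm

After corrections the count is 4833 + 17 = 4850 growth laminae.
Length ≈ 0.10 × 4850 = 485.0 mm.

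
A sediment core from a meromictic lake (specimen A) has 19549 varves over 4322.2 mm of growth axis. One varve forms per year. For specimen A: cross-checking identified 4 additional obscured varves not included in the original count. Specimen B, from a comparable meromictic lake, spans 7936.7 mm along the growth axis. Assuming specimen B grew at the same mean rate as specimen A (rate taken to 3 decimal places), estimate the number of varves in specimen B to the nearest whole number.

Specimen A: after corrections the count is 19549 + 4 = 19553 varves.
A: Mean rate = 4322.2 mm / 19553 years ≈ 0.221 mm/year.
B spans 7936.7 / 0.221 = 35912.67 years ≈ 35913 varves.

35913 varves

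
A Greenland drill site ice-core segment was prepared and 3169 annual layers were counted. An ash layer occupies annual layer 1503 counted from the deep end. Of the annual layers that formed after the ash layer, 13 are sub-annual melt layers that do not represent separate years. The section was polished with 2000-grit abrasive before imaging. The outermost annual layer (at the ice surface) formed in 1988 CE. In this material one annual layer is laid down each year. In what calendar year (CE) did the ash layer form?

335 CE

Between annual layer 1503 and the ice surface there are 3169 − 1503 = 1666 annual layers.
Removing the 13 false annual layers leaves 1666 − 13 = 1653 true annual layers beyond the ash layer.
The annual layer at the ice surface is 1988 CE, so the ash layer dates to 1988 − 1653 = 335 CE.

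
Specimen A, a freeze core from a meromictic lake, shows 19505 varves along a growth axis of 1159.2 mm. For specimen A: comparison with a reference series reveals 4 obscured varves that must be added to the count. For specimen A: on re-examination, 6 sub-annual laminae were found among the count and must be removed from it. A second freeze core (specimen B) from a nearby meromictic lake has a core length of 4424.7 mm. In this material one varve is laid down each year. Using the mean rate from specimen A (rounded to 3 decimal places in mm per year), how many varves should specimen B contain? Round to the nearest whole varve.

74995 varves

Specimen A: after corrections the count is 19505 − 6 + 4 = 19503 varves.
A: 1159.2 mm over 19503 years gives 1159.2 / 19503 ≈ 0.059 mm/year.
Specimen B: 4424.7 mm / 0.059 mm per year = 74994.92 years ≈ 74995 varves.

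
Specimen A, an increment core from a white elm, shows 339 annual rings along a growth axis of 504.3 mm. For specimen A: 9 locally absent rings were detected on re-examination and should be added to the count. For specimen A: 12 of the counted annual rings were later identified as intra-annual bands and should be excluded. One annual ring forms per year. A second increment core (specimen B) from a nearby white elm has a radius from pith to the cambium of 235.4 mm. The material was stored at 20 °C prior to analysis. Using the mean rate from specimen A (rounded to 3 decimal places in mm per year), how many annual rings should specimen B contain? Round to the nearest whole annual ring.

Specimen A: correcting the raw count gives 339 − 12 + 9 = 336 true annual rings.
A: 504.3 mm over 336 years gives 504.3 / 336 ≈ 1.501 mm/year.
Specimen B: 235.4 mm / 1.501 mm per year = 156.83 years ≈ 157 annual rings.

157 annual rings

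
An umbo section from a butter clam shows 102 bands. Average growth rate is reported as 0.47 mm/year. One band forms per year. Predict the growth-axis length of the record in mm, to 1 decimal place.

102 years of growth are recorded.
Predicted length = 0.47 mm/year × 102 years = 47.9 mm.

47.9 mm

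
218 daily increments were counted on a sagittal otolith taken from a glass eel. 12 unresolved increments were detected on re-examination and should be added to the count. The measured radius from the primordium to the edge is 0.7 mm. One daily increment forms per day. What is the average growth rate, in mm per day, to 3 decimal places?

True daily increment count = 218 + 12 = 230.
Extension rate ≈ 0.7 / 230 = 0.003 mm per day.

0.003 mm per day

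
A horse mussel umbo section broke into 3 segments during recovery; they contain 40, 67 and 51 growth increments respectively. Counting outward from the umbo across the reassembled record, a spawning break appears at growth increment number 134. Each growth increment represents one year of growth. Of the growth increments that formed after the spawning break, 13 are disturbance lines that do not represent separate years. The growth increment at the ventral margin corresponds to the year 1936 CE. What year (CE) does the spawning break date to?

1925 CE

Total growth increments = 40 + 67 + 51 = 158.
158 − 134 = 24 growth increments lie beyond the spawning break toward the ventral margin.
Removing the 13 false growth increments leaves 24 − 13 = 11 true growth increments beyond the spawning break.
1936 − 11 = 1925 CE.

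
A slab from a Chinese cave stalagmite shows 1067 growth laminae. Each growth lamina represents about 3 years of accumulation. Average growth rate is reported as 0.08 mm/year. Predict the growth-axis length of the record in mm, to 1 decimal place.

256.1 mm

Multiplying by 3 years per growth lamina: 1067 × 3 = 3201 years.
Length ≈ 0.08 × 3201 = 256.1 mm.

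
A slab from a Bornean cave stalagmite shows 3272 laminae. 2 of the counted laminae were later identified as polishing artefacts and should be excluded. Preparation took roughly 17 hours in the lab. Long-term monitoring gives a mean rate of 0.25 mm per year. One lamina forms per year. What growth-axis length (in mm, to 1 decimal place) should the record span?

Adjusted count: 3272 − 2 = 3270 laminae.
3270 years at 0.25 mm/year gives 0.25 × 3270 = 817.5 mm.

817.5 mm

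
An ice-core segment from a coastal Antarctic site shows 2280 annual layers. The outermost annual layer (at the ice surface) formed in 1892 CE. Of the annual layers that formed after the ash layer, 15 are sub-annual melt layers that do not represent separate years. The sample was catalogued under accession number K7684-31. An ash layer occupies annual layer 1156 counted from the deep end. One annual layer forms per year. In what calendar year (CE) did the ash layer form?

783 CE

The ash layer sits at annual layer 1156 from the deep end, so 2280 − 1156 = 1124 annual layers formed after it.
Excluding 15 false annual layers: 1124 − 15 = 1109.
Counting back 1109 years from 1892 CE places the ash layer in 1892 − 1109 = 783 CE.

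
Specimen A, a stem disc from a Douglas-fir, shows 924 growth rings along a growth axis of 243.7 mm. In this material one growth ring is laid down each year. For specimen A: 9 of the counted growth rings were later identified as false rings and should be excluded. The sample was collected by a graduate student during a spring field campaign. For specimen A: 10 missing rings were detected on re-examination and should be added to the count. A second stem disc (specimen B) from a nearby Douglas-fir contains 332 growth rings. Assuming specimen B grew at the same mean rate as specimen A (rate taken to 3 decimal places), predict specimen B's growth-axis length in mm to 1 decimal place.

Specimen A: after corrections the count is 924 − 9 + 10 = 925 growth rings.
A: Extension rate ≈ 243.7 / 925 = 0.263 mm/yr.
For B, 0.263 mm/year × 332 years = 87.3 mm.

87.3 mm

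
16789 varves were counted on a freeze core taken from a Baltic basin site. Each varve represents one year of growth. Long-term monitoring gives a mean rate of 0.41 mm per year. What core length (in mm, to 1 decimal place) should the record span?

16789 years of growth are recorded.
16789 years at 0.41 mm/year gives 0.41 × 16789 = 6883.5 mm.

6883.5 mm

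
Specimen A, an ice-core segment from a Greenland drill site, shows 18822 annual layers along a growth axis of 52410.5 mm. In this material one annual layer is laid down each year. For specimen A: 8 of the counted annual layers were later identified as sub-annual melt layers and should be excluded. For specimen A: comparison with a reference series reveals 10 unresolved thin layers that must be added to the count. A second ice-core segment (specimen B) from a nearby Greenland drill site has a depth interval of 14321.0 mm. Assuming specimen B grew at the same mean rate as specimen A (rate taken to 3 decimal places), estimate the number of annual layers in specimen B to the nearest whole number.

5144 annual layers

Specimen A: correcting the raw count gives 18822 − 8 + 10 = 18824 true annual layers.
A: Extension rate ≈ 52410.5 / 18824 = 2.784 mm/year.
B spans 14321.0 / 2.784 = 5144.04 years ≈ 5144 annual layers.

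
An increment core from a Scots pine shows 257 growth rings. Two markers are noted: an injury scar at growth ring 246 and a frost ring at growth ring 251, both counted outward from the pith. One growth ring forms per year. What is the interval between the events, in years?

251 − 246 = 5 growth rings lie between the two events.
At one growth ring per year, 5 years elapsed between them.

5 yr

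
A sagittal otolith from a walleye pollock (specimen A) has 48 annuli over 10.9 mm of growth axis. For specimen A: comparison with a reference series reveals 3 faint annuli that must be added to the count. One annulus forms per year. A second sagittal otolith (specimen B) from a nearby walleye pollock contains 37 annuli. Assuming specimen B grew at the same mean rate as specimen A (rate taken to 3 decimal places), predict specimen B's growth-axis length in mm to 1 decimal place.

7.9 mm

Specimen A: correcting the raw count gives 48 + 3 = 51 true annuli.
A: Mean rate = 10.9 mm / 51 years ≈ 0.214 mm/year.
For B, 0.214 mm/year × 37 years = 7.9 mm.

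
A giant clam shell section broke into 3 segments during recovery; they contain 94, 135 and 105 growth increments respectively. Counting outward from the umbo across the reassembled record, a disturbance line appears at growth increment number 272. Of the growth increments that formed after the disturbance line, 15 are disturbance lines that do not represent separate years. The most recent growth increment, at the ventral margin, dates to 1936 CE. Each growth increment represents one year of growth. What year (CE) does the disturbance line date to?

Total growth increments = 94 + 135 + 105 = 334.
334 − 272 = 62 growth increments lie beyond the disturbance line toward the ventral margin.
62 − 15 false = 47 true growth increments after the disturbance line.
1936 − 47 = 1889 CE.

1889 CE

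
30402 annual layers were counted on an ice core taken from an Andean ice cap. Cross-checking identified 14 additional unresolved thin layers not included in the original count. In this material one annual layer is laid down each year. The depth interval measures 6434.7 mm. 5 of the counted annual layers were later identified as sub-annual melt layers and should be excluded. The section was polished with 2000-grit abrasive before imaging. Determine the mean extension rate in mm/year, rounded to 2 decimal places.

Adjusted count: 30402 − 5 + 14 = 30411 annual layers.
Mean rate = 6434.7 mm / 30411 years ≈ 0.21 mm/year.

0.21 mm/year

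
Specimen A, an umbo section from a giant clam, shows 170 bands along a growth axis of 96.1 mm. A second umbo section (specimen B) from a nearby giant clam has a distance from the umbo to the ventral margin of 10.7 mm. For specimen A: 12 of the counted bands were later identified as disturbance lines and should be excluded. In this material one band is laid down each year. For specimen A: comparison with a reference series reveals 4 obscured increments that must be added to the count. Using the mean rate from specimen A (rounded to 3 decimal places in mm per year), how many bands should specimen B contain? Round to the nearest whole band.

18 bands

Specimen A: true band count = 170 − 12 + 4 = 162.
A: Extension rate ≈ 96.1 / 162 = 0.593 mm/yr.
B spans 10.7 / 0.593 = 18.04 years ≈ 18 bands.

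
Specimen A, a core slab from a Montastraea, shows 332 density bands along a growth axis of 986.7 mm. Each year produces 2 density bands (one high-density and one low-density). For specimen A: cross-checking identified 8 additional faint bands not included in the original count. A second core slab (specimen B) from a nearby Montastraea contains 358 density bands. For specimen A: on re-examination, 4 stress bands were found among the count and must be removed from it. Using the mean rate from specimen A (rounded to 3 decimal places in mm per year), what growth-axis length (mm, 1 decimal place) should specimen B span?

Specimen A: true density band count = 332 − 4 + 8 = 336.
Specimen A: dividing by 2 density bands per year: 336 / 2 = 168 years.
A: Mean rate = 986.7 mm / 168 years ≈ 5.873 mm per year.
Specimen B: with 2 density bands per year, 358 / 2 = 179 years. Length of B = 5.873 × 179 = 1051.3 mm.

1051.3 mm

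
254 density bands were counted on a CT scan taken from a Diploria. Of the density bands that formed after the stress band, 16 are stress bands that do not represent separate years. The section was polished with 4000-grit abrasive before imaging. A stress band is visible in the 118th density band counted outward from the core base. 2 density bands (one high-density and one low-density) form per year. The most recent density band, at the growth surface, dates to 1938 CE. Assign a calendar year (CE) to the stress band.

1878 CE

The stress band sits at density band 118 from the core base, so 254 − 118 = 136 density bands formed after it.
Removing the 16 false density bands leaves 136 − 16 = 120 true density bands beyond the stress band.
120 density bands at 2 per year is 120 / 2 = 60 years.
Counting back 60 years from 1938 CE places the stress band in 1938 − 60 = 1878 CE.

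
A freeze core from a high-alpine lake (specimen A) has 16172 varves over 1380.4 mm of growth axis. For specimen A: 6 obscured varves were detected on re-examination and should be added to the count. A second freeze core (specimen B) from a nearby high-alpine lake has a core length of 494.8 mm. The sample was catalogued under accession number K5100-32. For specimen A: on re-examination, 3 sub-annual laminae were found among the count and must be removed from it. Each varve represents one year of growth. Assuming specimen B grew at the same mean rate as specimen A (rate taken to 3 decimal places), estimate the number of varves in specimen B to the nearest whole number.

5821 varves

Specimen A: adjusted count: 16172 − 3 + 6 = 16175 varves.
A: Mean rate = 1380.4 mm / 16175 years ≈ 0.085 mm per year.
For B, 494.8 / 0.085 = 5821.18 years ≈ 5821 varves.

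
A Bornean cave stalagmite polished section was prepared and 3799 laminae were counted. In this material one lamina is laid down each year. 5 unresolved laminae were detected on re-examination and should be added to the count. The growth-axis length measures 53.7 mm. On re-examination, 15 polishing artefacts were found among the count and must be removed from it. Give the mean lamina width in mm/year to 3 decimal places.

Correcting the raw count gives 3799 − 15 + 5 = 3789 true laminae.
Mean rate = 53.7 mm / 3789 years ≈ 0.014 mm/year.

0.014 mm/year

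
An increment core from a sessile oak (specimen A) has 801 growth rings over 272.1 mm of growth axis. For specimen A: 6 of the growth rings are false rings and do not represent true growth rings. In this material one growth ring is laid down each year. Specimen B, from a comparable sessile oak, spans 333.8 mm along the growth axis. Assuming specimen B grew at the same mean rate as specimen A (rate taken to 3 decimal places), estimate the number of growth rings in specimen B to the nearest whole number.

Specimen A: correcting the raw count gives 801 − 6 = 795 true growth rings.
A: Extension rate ≈ 272.1 / 795 = 0.342 mm/year.
B spans 333.8 / 0.342 = 976.02 years ≈ 976 growth rings.

976 growth rings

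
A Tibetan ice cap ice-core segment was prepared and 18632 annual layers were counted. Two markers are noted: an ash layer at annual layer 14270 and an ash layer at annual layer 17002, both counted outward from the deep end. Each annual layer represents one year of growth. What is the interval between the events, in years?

The two markers are separated by 17002 − 14270 = 2732 annual layers.
That is 2732 years at one annual layer per year.

2732 years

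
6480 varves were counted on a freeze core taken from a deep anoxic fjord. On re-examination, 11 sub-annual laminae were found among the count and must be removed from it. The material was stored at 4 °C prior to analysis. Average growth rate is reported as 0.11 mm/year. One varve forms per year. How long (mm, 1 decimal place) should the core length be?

711.6 mm

After corrections the count is 6480 − 11 = 6469 varves.
6469 years at 0.11 mm/year gives 0.11 × 6469 = 711.6 mm.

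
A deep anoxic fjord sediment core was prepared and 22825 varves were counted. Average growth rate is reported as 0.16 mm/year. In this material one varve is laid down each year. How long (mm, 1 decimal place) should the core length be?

3652.0 mm

The record spans 22825 years at 0.16 mm per year.
22825 years at 0.16 mm/year gives 0.16 × 22825 = 3652.0 mm.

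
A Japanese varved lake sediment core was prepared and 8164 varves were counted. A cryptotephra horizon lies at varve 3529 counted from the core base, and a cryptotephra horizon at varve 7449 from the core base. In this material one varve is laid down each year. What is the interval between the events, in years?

3920 years

The two markers are separated by 7449 − 3529 = 3920 varves.
At one varve per year, 3920 years elapsed between them.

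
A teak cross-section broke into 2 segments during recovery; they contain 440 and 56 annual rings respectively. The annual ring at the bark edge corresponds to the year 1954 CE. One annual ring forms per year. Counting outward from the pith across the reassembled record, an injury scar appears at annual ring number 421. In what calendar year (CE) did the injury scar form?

1879 CE

Total annual rings = 440 + 56 = 496.
496 − 421 = 75 annual rings lie beyond the injury scar toward the bark edge.
Counting back 75 years from 1954 CE places the injury scar in 1954 − 75 = 1879 CE.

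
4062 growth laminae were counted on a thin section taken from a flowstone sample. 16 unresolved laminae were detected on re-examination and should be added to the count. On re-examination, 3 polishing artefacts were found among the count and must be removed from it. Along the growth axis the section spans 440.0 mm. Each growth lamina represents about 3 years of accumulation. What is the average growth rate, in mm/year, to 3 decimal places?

0.036 mm/year

Correcting the raw count gives 4062 − 3 + 16 = 4075 true growth laminae.
4075 growth laminae at 3 years each span 4075 × 3 = 12225 years.
Mean rate = 440.0 mm / 12225 years ≈ 0.036 mm/year.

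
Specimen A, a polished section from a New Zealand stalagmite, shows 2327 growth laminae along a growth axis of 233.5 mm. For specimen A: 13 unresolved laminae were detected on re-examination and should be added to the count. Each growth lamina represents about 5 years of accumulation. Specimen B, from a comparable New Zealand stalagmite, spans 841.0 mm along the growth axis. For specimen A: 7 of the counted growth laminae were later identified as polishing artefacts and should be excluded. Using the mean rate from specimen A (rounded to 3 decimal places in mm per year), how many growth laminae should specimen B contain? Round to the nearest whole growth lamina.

8410 growth laminae

Specimen A: after corrections the count is 2327 − 7 + 13 = 2333 growth laminae.
Specimen A: 2333 growth laminae at 5 years each span 2333 × 5 = 11665 years.
A: 233.5 mm over 11665 years gives 233.5 / 11665 ≈ 0.020 mm/year.
B spans 841.0 / 0.020 = 42050.00 years; at 5 years per growth lamina that is 42050.00 / 5 ≈ 8410 growth laminae.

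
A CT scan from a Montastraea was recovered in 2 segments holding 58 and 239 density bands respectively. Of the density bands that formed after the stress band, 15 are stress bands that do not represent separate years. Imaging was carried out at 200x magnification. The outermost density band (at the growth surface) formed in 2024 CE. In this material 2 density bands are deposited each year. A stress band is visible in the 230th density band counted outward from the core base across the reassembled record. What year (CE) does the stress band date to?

1998 CE

Total density bands = 58 + 239 = 297.
Between density band 230 and the growth surface there are 297 − 230 = 67 density bands.
Excluding 15 false density bands: 67 − 15 = 52.
With 2 density bands per year, 52 / 2 = 26 years.
2024 − 26 = 1998 CE.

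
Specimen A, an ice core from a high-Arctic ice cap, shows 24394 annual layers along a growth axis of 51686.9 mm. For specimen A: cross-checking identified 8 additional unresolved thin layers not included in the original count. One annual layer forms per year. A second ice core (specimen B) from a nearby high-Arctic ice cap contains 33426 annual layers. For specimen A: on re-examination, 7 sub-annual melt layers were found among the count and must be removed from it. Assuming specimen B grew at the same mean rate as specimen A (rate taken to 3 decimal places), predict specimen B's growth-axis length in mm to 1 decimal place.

Specimen A: after corrections the count is 24394 − 7 + 8 = 24395 annual layers.
A: Extension rate ≈ 51686.9 / 24395 = 2.119 mm/yr.
For B, 2.119 mm/year × 33426 years = 70829.7 mm.

70829.7 mm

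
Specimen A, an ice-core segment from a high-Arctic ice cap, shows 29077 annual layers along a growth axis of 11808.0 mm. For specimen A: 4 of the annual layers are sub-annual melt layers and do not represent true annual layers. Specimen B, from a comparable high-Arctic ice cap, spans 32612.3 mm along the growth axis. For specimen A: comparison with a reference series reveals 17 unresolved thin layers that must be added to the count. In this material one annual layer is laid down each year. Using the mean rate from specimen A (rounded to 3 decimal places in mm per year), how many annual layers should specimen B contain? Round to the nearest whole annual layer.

Specimen A: correcting the raw count gives 29077 − 4 + 17 = 29090 true annual layers.
A: Mean rate = 11808.0 mm / 29090 years ≈ 0.406 mm/year.
For B, 32612.3 / 0.406 = 80325.86 years ≈ 80326 annual layers.

80326 annual layers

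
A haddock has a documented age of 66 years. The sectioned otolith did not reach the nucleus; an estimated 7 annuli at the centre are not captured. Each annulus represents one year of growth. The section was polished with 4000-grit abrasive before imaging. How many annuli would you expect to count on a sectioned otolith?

59 annuli

Expected annuli over 66 years: 66.
Less the 7 uncaptured annuli: 66 − 7 = 59.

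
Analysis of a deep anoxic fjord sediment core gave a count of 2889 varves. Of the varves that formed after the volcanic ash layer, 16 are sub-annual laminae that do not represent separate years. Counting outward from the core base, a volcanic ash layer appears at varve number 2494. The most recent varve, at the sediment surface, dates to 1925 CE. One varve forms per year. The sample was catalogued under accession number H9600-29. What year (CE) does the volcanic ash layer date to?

1546 CE

Between varve 2494 and the sediment surface there are 2889 − 2494 = 395 varves.
Removing the 16 false varves leaves 395 − 16 = 379 true varves beyond the volcanic ash layer.
The varve at the sediment surface is 1925 CE, so the volcanic ash layer dates to 1925 − 379 = 1546 CE.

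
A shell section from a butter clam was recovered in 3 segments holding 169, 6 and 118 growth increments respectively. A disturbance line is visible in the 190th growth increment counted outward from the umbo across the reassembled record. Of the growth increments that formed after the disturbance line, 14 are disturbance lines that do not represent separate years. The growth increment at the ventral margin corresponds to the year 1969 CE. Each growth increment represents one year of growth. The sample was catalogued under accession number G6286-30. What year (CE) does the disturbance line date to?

Total growth increments = 169 + 6 + 118 = 293.
293 − 190 = 103 growth increments lie beyond the disturbance line toward the ventral margin.
Removing the 14 false growth increments leaves 103 − 14 = 89 true growth increments beyond the disturbance line.
The growth increment at the ventral margin is 1969 CE, so the disturbance line dates to 1969 − 89 = 1880 CE.

1880 CE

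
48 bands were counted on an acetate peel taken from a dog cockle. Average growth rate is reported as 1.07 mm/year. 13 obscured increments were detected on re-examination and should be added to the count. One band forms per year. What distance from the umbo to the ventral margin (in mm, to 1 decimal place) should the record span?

Correcting the raw count gives 48 + 13 = 61 true bands.
61 years at 1.07 mm/year gives 1.07 × 61 = 65.3 mm.

65.3 mm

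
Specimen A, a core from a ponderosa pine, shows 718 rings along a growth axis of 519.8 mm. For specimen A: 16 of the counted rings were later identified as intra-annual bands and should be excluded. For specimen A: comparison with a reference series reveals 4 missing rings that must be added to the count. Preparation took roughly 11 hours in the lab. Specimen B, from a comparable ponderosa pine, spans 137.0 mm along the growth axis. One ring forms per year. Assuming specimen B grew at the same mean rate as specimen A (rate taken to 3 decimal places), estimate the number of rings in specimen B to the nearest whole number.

Specimen A: correcting the raw count gives 718 − 16 + 4 = 706 true rings.
A: Extension rate ≈ 519.8 / 706 = 0.736 mm/year.
B spans 137.0 / 0.736 = 186.14 years ≈ 186 rings.

186 rings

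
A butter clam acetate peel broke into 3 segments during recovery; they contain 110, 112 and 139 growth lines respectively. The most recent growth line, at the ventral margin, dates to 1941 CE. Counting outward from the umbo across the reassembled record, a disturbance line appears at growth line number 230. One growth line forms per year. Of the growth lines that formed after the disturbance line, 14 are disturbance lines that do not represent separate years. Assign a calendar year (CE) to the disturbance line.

1824 CE

Total growth lines = 110 + 112 + 139 = 361.
361 − 230 = 131 growth lines lie beyond the disturbance line toward the ventral margin.
Removing the 14 false growth lines leaves 131 − 14 = 117 true growth lines beyond the disturbance line.
1941 − 117 = 1824 CE.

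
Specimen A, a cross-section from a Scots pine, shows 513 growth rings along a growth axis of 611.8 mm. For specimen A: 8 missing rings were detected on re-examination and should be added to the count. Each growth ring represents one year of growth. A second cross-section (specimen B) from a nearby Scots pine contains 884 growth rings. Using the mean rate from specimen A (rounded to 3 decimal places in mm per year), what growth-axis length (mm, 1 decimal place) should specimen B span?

1037.8 mm

Specimen A: true growth ring count = 513 + 8 = 521.
A: Extension rate ≈ 611.8 / 521 = 1.174 mm/yr.
Length of B = 1.174 × 884 = 1037.8 mm.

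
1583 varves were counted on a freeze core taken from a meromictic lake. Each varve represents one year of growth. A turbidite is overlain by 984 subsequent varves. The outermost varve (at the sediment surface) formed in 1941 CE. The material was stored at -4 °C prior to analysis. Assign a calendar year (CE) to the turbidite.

957 CE

984 varves formed after the turbidite.
The varve at the sediment surface is 1941 CE, so the turbidite dates to 1941 − 984 = 957 CE.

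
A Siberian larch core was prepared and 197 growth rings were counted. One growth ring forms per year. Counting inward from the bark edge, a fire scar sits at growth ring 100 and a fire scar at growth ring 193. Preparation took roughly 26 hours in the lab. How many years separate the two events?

193 − 100 = 93 growth rings lie between the two events.
At one growth ring per year, 93 years elapsed between them.

93 years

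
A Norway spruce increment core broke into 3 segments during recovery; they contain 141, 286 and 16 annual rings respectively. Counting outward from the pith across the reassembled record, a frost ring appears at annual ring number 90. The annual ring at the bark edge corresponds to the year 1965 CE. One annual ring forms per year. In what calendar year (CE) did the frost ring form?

Total annual rings = 141 + 286 + 16 = 443.
The frost ring sits at annual ring 90 from the pith, so 443 − 90 = 353 annual rings formed after it.
Counting back 353 years from 1965 CE places the frost ring in 1965 − 353 = 1612 CE.

1612 CE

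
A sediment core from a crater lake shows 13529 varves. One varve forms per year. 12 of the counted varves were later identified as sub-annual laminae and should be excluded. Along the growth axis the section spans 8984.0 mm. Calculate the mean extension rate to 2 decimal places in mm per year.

Correcting the raw count gives 13529 − 12 = 13517 true varves.
Mean rate = 8984.0 mm / 13517 years ≈ 0.66 mm per year.

0.66 mm per year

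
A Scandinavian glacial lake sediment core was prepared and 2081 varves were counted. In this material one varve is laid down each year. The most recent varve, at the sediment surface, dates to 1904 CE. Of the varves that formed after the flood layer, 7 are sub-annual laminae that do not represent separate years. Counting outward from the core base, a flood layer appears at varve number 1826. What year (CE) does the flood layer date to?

1656 CE

The flood layer sits at varve 1826 from the core base, so 2081 − 1826 = 255 varves formed after it.
Excluding 7 false varves: 255 − 7 = 248.
Counting back 248 years from 1904 CE places the flood layer in 1904 − 248 = 1656 CE.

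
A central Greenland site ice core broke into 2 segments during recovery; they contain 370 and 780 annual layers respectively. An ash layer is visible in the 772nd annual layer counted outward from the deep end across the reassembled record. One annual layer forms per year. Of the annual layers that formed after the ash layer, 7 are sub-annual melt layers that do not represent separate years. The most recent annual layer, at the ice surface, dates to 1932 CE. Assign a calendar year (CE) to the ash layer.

1561 CE

Total annual layers = 370 + 780 = 1150.
The ash layer sits at annual layer 772 from the deep end, so 1150 − 772 = 378 annual layers formed after it.
Excluding 7 false annual layers: 378 − 7 = 371.
The annual layer at the ice surface is 1932 CE, so the ash layer dates to 1932 − 371 = 1561 CE.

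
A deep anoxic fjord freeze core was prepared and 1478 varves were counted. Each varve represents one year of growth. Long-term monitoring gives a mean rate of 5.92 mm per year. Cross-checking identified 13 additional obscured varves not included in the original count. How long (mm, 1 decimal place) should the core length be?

After corrections the count is 1478 + 13 = 1491 varves.
Length ≈ 5.92 × 1491 = 8826.7 mm.

8826.7 mm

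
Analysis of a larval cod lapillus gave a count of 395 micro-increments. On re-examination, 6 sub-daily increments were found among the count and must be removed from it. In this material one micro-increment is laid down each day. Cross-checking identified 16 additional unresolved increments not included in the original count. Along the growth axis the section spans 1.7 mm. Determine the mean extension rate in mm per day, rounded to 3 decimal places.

After corrections the count is 395 − 6 + 16 = 405 micro-increments.
1.7 mm over 405 days gives 1.7 / 405 ≈ 0.004 mm per day.

0.004 mm per day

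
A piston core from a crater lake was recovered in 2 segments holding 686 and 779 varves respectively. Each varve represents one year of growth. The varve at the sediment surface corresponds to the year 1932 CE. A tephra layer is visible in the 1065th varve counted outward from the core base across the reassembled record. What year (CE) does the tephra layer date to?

1532 CE

Total varves = 686 + 779 = 1465.
Between varve 1065 and the sediment surface there are 1465 − 1065 = 400 varves.
Counting back 400 years from 1932 CE places the tephra layer in 1932 − 400 = 1532 CE.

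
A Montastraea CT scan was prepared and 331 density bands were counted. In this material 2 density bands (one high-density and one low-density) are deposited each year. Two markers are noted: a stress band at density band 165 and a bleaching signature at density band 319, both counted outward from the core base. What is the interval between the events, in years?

319 − 165 = 154 density bands lie between the two events.
Dividing by 2 density bands per year: 154 / 2 = 77 years.

77 years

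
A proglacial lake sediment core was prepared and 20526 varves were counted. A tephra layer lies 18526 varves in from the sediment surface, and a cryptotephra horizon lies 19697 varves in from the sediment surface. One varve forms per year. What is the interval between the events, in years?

1171 years

The two markers are separated by 19697 − 18526 = 1171 varves.
At one varve per year, 1171 years elapsed between them.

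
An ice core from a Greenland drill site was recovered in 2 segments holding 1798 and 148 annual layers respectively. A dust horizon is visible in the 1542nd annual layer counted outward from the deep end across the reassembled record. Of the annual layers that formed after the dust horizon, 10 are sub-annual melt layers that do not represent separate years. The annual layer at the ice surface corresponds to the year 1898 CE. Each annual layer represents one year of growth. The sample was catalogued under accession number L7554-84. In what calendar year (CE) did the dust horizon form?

1504 CE

Total annual layers = 1798 + 148 = 1946.
1946 − 1542 = 404 annual layers lie beyond the dust horizon toward the ice surface.
Removing the 10 false annual layers leaves 404 − 10 = 394 true annual layers beyond the dust horizon.
Counting back 394 years from 1898 CE places the dust horizon in 1898 − 394 = 1504 CE.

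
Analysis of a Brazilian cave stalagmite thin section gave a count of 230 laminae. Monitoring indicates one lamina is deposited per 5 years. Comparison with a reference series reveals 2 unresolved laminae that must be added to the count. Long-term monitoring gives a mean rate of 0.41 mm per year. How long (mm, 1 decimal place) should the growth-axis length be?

True lamina count = 230 + 2 = 232.
Multiplying by 5 years per lamina: 232 × 5 = 1160 years.
1160 years at 0.41 mm/year gives 0.41 × 1160 = 475.6 mm.

475.6 mm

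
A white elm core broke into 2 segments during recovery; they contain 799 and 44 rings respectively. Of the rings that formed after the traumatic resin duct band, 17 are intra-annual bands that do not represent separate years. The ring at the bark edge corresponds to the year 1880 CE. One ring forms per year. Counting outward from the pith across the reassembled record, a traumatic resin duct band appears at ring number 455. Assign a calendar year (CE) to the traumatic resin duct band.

1509 CE

Total rings = 799 + 44 = 843.
Between ring 455 and the bark edge there are 843 − 455 = 388 rings.
Excluding 17 false rings: 388 − 17 = 371.
1880 − 371 = 1509 CE.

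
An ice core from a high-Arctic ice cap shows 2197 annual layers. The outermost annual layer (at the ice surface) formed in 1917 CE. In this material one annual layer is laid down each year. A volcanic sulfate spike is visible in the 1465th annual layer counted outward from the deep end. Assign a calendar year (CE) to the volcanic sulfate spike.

2197 − 1465 = 732 annual layers lie beyond the volcanic sulfate spike toward the ice surface.
Counting back 732 years from 1917 CE places the volcanic sulfate spike in 1917 − 732 = 1185 CE.

1185 CE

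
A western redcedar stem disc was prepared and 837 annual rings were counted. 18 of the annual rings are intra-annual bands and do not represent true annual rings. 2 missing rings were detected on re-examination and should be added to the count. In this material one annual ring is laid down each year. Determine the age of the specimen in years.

After corrections the count is 837 − 18 + 2 = 821 annual rings.
One annual ring per year makes the duration 821 years.

821 yr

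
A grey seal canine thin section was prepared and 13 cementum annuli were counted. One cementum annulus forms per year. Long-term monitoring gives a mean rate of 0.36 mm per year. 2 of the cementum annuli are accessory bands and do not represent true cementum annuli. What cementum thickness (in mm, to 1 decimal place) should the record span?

4.0 mm

True cementum annulus count = 13 − 2 = 11.
Length ≈ 0.36 × 11 = 4.0 mm.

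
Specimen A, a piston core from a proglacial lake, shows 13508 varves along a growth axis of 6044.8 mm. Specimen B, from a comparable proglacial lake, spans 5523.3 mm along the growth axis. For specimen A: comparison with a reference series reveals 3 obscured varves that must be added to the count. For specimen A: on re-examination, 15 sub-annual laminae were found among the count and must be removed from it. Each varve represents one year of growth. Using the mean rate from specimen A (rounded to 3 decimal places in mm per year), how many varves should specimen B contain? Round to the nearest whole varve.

Specimen A: true varve count = 13508 − 15 + 3 = 13496.
A: Extension rate ≈ 6044.8 / 13496 = 0.448 mm/year.
Specimen B: 5523.3 mm / 0.448 mm per year = 12328.79 years ≈ 12329 varves.

12329 varves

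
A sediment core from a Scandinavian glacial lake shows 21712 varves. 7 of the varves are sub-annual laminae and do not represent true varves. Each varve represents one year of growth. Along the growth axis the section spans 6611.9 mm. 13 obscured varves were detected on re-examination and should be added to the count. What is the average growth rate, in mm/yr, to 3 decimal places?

True varve count = 21712 − 7 + 13 = 21718.
Extension rate ≈ 6611.9 / 21718 = 0.304 mm/yr.

0.304 mm/yr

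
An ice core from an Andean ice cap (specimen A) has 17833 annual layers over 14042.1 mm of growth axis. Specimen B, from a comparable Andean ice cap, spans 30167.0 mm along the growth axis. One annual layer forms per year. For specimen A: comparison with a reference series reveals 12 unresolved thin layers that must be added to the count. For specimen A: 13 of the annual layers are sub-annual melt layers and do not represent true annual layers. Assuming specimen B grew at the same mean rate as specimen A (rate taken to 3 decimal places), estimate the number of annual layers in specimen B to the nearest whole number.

38332 annual layers

Specimen A: true annual layer count = 17833 − 13 + 12 = 17832.
A: 14042.1 mm over 17832 years gives 14042.1 / 17832 ≈ 0.787 mm per year.
Specimen B: 30167.0 mm / 0.787 mm per year = 38331.64 years ≈ 38332 annual layers.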